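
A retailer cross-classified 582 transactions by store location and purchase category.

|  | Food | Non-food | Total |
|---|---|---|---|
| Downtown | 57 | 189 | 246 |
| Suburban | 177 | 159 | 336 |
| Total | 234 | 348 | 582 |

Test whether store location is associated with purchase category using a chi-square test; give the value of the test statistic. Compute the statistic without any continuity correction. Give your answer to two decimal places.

51.44

Grand total N = 582.
Expected counts (row total × column total / N):
  Downtown, Food: 246×234/582 = 98.907
  Downtown, Non-food: 246×348/582 = 147.093
  Suburban, Food: 336×234/582 = 135.093
  Suburban, Non-food: 336×348/582 = 200.907
Contributions (O − E)²/E:
  (57 − 98.907)²/98.907 = 17.7560
  (189 − 147.093)²/147.093 = 11.9394
  (177 − 135.093)²/135.093 = 12.9999
  (159 − 200.907)²/200.907 = 8.7413
χ² = 17.7560 + 11.9394 + 12.9999 + 8.7413 = 51.44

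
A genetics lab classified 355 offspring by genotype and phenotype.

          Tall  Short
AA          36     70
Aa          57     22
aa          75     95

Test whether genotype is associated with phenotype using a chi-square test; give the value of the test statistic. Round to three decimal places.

27.828

Row totals: 106, 79, 170. Column totals: 168, 187. Grand total N = 355.
Expected counts (row total × column total / N):
  AA, Tall: 106×168/355 = 50.1634
  AA, Short: 106×187/355 = 55.8366
  Aa, Tall: 79×168/355 = 37.3859
  Aa, Short: 79×187/355 = 41.6141
  aa, Tall: 170×168/355 = 80.4507
  aa, Short: 170×187/355 = 89.5493
Contributions (O − E)²/E:
  (36 − 50.1634)²/50.1634 = 3.9990
  (70 − 55.8366)²/55.8366 = 3.5927
  (57 − 37.3859)²/37.3859 = 10.2903
  (22 − 41.6141)²/41.6141 = 9.2448
  (75 − 80.4507)²/80.4507 = 0.3693
  (95 − 89.5493)²/89.5493 = 0.3318
χ² = 3.9990 + 3.5927 + 10.2903 + 9.2448 + 0.3693 + 0.3318 = 27.828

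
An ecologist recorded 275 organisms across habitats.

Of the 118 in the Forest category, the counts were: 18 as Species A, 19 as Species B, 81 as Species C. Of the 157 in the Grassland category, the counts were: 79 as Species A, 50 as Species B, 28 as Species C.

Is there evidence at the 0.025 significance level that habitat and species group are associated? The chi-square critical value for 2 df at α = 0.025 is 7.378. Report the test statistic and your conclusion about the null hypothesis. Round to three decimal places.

Row totals: 118, 157. Column totals: 97, 69, 109. Grand total N = 275.
Expected counts (row total × column total / N):
  Forest, Species A: 118×97/275 = 41.6218
  Forest, Species B: 118×69/275 = 29.6073
  Forest, Species C: 118×109/275 = 46.7709
  Grassland, Species A: 157×97/275 = 55.3782
  Grassland, Species B: 157×69/275 = 39.3927
  Grassland, Species C: 157×109/275 = 62.2291
Contributions (O − E)²/E:
  (18 − 41.6218)²/41.6218 = 13.4062
  (19 − 29.6073)²/29.6073 = 3.8002
  (81 − 46.7709)²/46.7709 = 25.0504
  (79 − 55.3782)²/55.3782 = 10.0760
  (50 − 39.3927)²/39.3927 = 2.8562
  (28 − 62.2291)²/62.2291 = 18.8277
χ² = 13.4062 + 3.8002 + 25.0504 + 10.0760 + 2.8562 + 18.8277 = 74.017
df = (2−1)(3−1) = 2. Since 74.017 > 7.378, reject the null hypothesis of independence at α = 0.025.

74.017; reject H₀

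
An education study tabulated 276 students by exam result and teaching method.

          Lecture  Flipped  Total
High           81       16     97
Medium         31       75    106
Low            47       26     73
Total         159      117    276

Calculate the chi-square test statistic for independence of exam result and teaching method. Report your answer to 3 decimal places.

62.928

Grand total N = 276.
Expected counts (row total × column total / N):
  High, Lecture: 97×159/276 = 55.8804
  High, Flipped: 97×117/276 = 41.1196
  Medium, Lecture: 106×159/276 = 61.0652
  Medium, Flipped: 106×117/276 = 44.9348
  Low, Lecture: 73×159/276 = 42.0543
  Low, Flipped: 73×117/276 = 30.9457
Contributions (O − E)²/E:
  (81 − 55.8804)²/55.8804 = 11.2919
  (16 − 41.1196)²/41.1196 = 15.3453
  (31 − 61.0652)²/61.0652 = 14.8025
  (75 − 44.9348)²/44.9348 = 20.1162
  (47 − 42.0543)²/42.0543 = 0.5816
  (26 − 30.9457)²/30.9457 = 0.7904
χ² = 11.2919 + 15.3453 + 14.8025 + 20.1162 + 0.5816 + 0.7904 = 62.928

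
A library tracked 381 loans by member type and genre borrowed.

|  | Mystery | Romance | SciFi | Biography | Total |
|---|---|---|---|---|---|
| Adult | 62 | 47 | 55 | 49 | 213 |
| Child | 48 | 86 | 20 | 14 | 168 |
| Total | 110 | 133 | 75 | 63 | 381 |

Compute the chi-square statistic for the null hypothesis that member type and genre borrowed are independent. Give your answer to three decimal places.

44.299

Grand total N = 381.
Expected counts (row total × column total / N):
  Adult, Mystery: 213×110/381 = 61.4961
  Adult, Romance: 213×133/381 = 74.3543
  Adult, SciFi: 213×75/381 = 41.9291
  Adult, Biography: 213×63/381 = 35.2205
  Child, Mystery: 168×110/381 = 48.5039
  Child, Romance: 168×133/381 = 58.6457
  Child, SciFi: 168×75/381 = 33.0709
  Child, Biography: 168×63/381 = 27.7795
Contributions (O − E)²/E:
  (62 − 61.4961)²/61.4961 = 0.0041
  (47 − 74.3543)²/74.3543 = 10.0634
  (55 − 41.9291)²/41.9291 = 4.0747
  (49 − 35.2205)²/35.2205 = 5.3910
  (48 − 48.5039)²/48.5039 = 0.0052
  (86 − 58.6457)²/58.6457 = 12.7590
  (20 − 33.0709)²/33.0709 = 5.1661
  (14 − 27.7795)²/27.7795 = 6.8351
χ² = 0.0041 + 10.0634 + 4.0747 + 5.3910 + 0.0052 + 12.7590 + 5.1661 + 6.8351 = 44.299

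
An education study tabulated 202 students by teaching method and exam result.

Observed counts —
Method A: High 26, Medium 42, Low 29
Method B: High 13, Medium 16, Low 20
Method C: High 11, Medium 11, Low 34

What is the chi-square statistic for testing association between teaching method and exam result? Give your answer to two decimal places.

14.88

Row totals: 97, 49, 56. Column totals: 50, 69, 83. Grand total N = 202.
Expected counts (row total × column total / N):
  Method A, High: 97×50/202 = 24.010
  Method A, Medium: 97×69/202 = 33.134
  Method A, Low: 97×83/202 = 39.856
  Method B, High: 49×50/202 = 12.129
  Method B, Medium: 49×69/202 = 16.738
  Method B, Low: 49×83/202 = 20.134
  Method C, High: 56×50/202 = 13.861
  Method C, Medium: 56×69/202 = 19.129
  Method C, Low: 56×83/202 = 23.010
Contributions (O − E)²/E:
  (26 − 24.010)²/24.010 = 0.1649
  (42 − 33.134)²/33.134 = 2.3724
  (29 − 39.856)²/39.856 = 2.9570
  (13 − 12.129)²/12.129 = 0.0625
  (16 − 16.738)²/16.738 = 0.0325
  (20 − 20.134)²/20.134 = 0.0009
  (11 − 13.861)²/13.861 = 0.5905
  (11 − 19.129)²/19.129 = 3.4545
  (34 − 23.010)²/23.010 = 5.2490
χ² = 0.1649 + 2.3724 + 2.9570 + 0.0625 + 0.0325 + 0.0009 + 0.5905 + 3.4545 + 5.2490 = 14.88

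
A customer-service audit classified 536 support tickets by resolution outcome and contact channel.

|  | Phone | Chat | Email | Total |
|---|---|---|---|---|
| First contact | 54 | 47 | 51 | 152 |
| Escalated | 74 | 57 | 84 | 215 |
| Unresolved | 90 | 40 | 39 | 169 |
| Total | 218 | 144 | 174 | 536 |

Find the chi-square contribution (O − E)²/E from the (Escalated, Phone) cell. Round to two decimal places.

Row total (Escalated) = 215; column total (Phone) = 218; N = 536.
Expected count E = 215 × 218 / 536 = 87.444.
Contribution = (O − E)²/E = (74 − 87.444)² / 87.444 = 2.07.

2.07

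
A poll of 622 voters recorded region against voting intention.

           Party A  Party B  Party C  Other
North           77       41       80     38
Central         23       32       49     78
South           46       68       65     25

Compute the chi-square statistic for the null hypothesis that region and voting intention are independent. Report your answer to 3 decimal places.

81.454

Row totals: 236, 182, 204. Column totals: 146, 141, 194, 141. Grand total N = 622.
Expected counts (row total × column total / N):
  North, Party A: 236×146/622 = 55.3955
  North, Party B: 236×141/622 = 53.4984
  North, Party C: 236×194/622 = 73.6077
  North, Other: 236×141/622 = 53.4984
  Central, Party A: 182×146/622 = 42.7203
  Central, Party B: 182×141/622 = 41.2572
  Central, Party C: 182×194/622 = 56.7653
  Central, Other: 182×141/622 = 41.2572
  South, Party A: 204×146/622 = 47.8842
  South, Party B: 204×141/622 = 46.2444
  South, Party C: 204×194/622 = 63.6270
  South, Other: 204×141/622 = 46.2444
Contributions (O − E)²/E:
  (77 − 55.3955)²/55.3955 = 8.4259
  (41 − 53.4984)²/53.4984 = 2.9199
  (80 − 73.6077)²/73.6077 = 0.5551
  (38 − 53.4984)²/53.4984 = 4.4899
  (23 − 42.7203)²/42.7203 = 9.1032
  (32 − 41.2572)²/41.2572 = 2.0771
  (49 − 56.7653)²/56.7653 = 1.0623
  (78 − 41.2572)²/41.2572 = 32.7224
  (46 − 47.8842)²/47.8842 = 0.0741
  (68 − 46.2444)²/46.2444 = 10.2349
  (65 − 63.6270)²/63.6270 = 0.0296
  (25 − 46.2444)²/46.2444 = 9.7595
χ² = 8.4259 + 2.9199 + 0.5551 + 4.4899 + 9.1032 + 2.0771 + 1.0623 + 32.7224 + 0.0741 + 10.2349 + 0.0296 + 9.7595 = 81.454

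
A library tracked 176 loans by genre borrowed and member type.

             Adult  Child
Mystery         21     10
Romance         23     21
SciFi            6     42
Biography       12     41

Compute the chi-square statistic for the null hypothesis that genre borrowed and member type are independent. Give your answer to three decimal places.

Row totals: 31, 44, 48, 53. Column totals: 62, 114. Grand total N = 176.
Expected counts (row total × column total / N):
  Mystery, Adult: 31×62/176 = 10.9205
  Mystery, Child: 31×114/176 = 20.0795
  Romance, Adult: 44×62/176 = 15.5000
  Romance, Child: 44×114/176 = 28.5000
  SciFi, Adult: 48×62/176 = 16.9091
  SciFi, Child: 48×114/176 = 31.0909
  Biography, Adult: 53×62/176 = 18.6705
  Biography, Child: 53×114/176 = 34.3295
Contributions (O − E)²/E:
  (21 − 10.9205)²/10.9205 = 9.3033
  (10 − 20.0795)²/20.0795 = 5.0597
  (23 − 15.5000)²/15.5000 = 3.6290
  (21 − 28.5000)²/28.5000 = 1.9737
  (6 − 16.9091)²/16.9091 = 7.0381
  (42 − 31.0909)²/31.0909 = 3.8278
  (12 − 18.6705)²/18.6705 = 2.3832
  (41 − 34.3295)²/34.3295 = 1.2961
χ² = 9.3033 + 5.0597 + 3.6290 + 1.9737 + 7.0381 + 3.8278 + 2.3832 + 1.2961 = 34.511

34.511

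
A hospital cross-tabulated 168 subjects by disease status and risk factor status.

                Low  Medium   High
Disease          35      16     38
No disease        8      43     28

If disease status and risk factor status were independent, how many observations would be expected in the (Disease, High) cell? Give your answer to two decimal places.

34.96

Row total (Disease) = 89; column total (High) = 66; grand total N = 168.
Expected count = (row total × column total) / N = 89 × 66 / 168 = 34.96.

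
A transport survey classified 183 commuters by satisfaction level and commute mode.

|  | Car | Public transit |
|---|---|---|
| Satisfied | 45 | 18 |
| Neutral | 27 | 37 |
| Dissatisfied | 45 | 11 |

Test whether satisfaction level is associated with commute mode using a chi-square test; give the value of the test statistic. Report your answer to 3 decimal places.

21.211

Row totals: 63, 64, 56. Column totals: 117, 66. Grand total N = 183.
Expected counts (row total × column total / N):
  Satisfied, Car: 63×117/183 = 40.2787
  Satisfied, Public transit: 63×66/183 = 22.7213
  Neutral, Car: 64×117/183 = 40.9180
  Neutral, Public transit: 64×66/183 = 23.0820
  Dissatisfied, Car: 56×117/183 = 35.8033
  Dissatisfied, Public transit: 56×66/183 = 20.1967
Contributions (O − E)²/E:
  (45 − 40.2787)²/40.2787 = 0.5534
  (18 − 22.7213)²/22.7213 = 0.9810
  (27 − 40.9180)²/40.9180 = 4.7341
  (37 − 23.0820)²/23.0820 = 8.3923
  (45 − 35.8033)²/35.8033 = 2.3623
  (11 − 20.1967)²/20.1967 = 4.1878
χ² = 0.5534 + 0.9810 + 4.7341 + 8.3923 + 2.3623 + 4.1878 = 21.211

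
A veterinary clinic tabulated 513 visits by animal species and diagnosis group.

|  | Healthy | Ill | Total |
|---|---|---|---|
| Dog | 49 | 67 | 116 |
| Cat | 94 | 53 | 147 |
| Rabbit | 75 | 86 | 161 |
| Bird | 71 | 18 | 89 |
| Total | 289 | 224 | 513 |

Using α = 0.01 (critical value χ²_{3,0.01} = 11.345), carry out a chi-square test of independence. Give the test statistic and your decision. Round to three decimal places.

Grand total N = 513.
Expected counts (row total × column total / N):
  Dog, Healthy: 116×289/513 = 65.3489
  Dog, Ill: 116×224/513 = 50.6511
  Cat, Healthy: 147×289/513 = 82.8129
  Cat, Ill: 147×224/513 = 64.1871
  Rabbit, Healthy: 161×289/513 = 90.6998
  Rabbit, Ill: 161×224/513 = 70.3002
  Bird, Healthy: 89×289/513 = 50.1384
  Bird, Ill: 89×224/513 = 38.8616
Contributions (O − E)²/E:
  (49 − 65.3489)²/65.3489 = 4.0901
  (67 − 50.6511)²/50.6511 = 5.2770
  (94 − 82.8129)²/82.8129 = 1.5113
  (53 − 64.1871)²/64.1871 = 1.9498
  (75 − 90.6998)²/90.6998 = 2.7176
  (86 − 70.3002)²/70.3002 = 3.5062
  (71 − 50.1384)²/50.1384 = 8.6801
  (18 − 38.8616)²/38.8616 = 11.1989
χ² = 4.0901 + 5.2770 + 1.5113 + 1.9498 + 2.7176 + 3.5062 + 8.6801 + 11.1989 = 38.931
df = (4−1)(2−1) = 3. Since 38.931 > 11.345, reject the null hypothesis of independence at α = 0.01.

38.931; reject H₀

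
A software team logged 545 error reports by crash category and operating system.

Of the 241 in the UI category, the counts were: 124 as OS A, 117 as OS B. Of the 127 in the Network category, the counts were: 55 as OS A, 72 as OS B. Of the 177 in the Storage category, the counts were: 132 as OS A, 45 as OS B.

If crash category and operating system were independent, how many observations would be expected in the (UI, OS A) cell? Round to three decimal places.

Row total (UI) = 241; column total (OS A) = 311; grand total N = 545.
Expected count = (row total × column total) / N = 241 × 311 / 545 = 137.525.

137.525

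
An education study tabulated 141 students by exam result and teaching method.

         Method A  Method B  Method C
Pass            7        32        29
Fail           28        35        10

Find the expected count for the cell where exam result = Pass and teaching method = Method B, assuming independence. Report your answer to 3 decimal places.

32.312

Row total (Pass) = 68; column total (Method B) = 67; grand total N = 141.
Expected count = (row total × column total) / N = 68 × 67 / 141 = 32.312.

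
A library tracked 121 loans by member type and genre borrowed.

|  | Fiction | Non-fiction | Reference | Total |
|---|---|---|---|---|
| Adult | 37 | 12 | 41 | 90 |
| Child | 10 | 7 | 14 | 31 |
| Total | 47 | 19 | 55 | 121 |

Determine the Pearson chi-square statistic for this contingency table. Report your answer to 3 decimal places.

1.722

Grand total N = 121.
Expected counts (row total × column total / N):
  Adult, Fiction: 90×47/121 = 34.9587
  Adult, Non-fiction: 90×19/121 = 14.1322
  Adult, Reference: 90×55/121 = 40.9091
  Child, Fiction: 31×47/121 = 12.0413
  Child, Non-fiction: 31×19/121 = 4.8678
  Child, Reference: 31×55/121 = 14.0909
Contributions (O − E)²/E:
  (37 − 34.9587)²/34.9587 = 0.1192
  (12 − 14.1322)²/14.1322 = 0.3217
  (41 − 40.9091)²/40.9091 = 0.0002
  (10 − 12.0413)²/12.0413 = 0.3461
  (7 − 4.8678)²/4.8678 = 0.9339
  (14 − 14.0909)²/14.0909 = 0.0006
χ² = 0.1192 + 0.3217 + 0.0002 + 0.3461 + 0.9339 + 0.0006 = 1.722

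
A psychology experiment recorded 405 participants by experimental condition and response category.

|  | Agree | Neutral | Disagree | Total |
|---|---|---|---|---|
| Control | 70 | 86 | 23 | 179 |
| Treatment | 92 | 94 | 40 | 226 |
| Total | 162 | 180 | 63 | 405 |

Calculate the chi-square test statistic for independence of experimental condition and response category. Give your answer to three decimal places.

Grand total N = 405.
Expected counts (row total × column total / N):
  Control, Agree: 179×162/405 = 71.6000
  Control, Neutral: 179×180/405 = 79.5556
  Control, Disagree: 179×63/405 = 27.8444
  Treatment, Agree: 226×162/405 = 90.4000
  Treatment, Neutral: 226×180/405 = 100.4444
  Treatment, Disagree: 226×63/405 = 35.1556
Contributions (O − E)²/E:
  (70 − 71.6000)²/71.6000 = 0.0358
  (86 − 79.5556)²/79.5556 = 0.5220
  (23 − 27.8444)²/27.8444 = 0.8428
  (92 − 90.4000)²/90.4000 = 0.0283
  (94 − 100.4444)²/100.4444 = 0.4135
  (40 − 35.1556)²/35.1556 = 0.6676
χ² = 0.0358 + 0.5220 + 0.8428 + 0.0283 + 0.4135 + 0.6676 = 2.510

2.510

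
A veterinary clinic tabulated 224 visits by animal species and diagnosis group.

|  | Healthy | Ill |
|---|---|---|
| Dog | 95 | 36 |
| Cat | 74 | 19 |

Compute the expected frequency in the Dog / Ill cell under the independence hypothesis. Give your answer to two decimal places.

32.17

Row total (Dog) = 131; column total (Ill) = 55; grand total N = 224.
Expected count = (row total × column total) / N = 131 × 55 / 224 = 32.17.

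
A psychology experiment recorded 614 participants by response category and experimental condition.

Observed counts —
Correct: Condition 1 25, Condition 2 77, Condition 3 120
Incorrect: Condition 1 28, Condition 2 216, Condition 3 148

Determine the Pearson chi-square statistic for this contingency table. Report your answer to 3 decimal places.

23.793

Row totals: 222, 392. Column totals: 53, 293, 268. Grand total N = 614.
Expected counts (row total × column total / N):
  Correct, Condition 1: 222×53/614 = 19.1629
  Correct, Condition 2: 222×293/614 = 105.9381
  Correct, Condition 3: 222×268/614 = 96.8990
  Incorrect, Condition 1: 392×53/614 = 33.8371
  Incorrect, Condition 2: 392×293/614 = 187.0619
  Incorrect, Condition 3: 392×268/614 = 171.1010
Contributions (O − E)²/E:
  (25 − 19.1629)²/19.1629 = 1.7780
  (77 − 105.9381)²/105.9381 = 7.9047
  (120 − 96.8990)²/96.8990 = 5.5073
  (28 − 33.8371)²/33.8371 = 1.0069
  (216 − 187.0619)²/187.0619 = 4.4767
  (148 − 171.1010)²/171.1010 = 3.1190
χ² = 1.7780 + 7.9047 + 5.5073 + 1.0069 + 4.4767 + 3.1190 = 23.793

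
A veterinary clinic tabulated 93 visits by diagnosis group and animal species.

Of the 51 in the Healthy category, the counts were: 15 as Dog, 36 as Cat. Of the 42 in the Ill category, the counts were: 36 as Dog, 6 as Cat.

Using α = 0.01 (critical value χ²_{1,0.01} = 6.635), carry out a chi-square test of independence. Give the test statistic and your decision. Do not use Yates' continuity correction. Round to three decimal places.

Row totals: 51, 42. Column totals: 51, 42. Grand total N = 93.
Expected counts (row total × column total / N):
  Healthy, Dog: 51×51/93 = 27.9677
  Healthy, Cat: 51×42/93 = 23.0323
  Ill, Dog: 42×51/93 = 23.0323
  Ill, Cat: 42×42/93 = 18.9677
Contributions (O − E)²/E:
  (15 − 27.9677)²/27.9677 = 6.0127
  (36 − 23.0323)²/23.0323 = 7.3011
  (36 − 23.0323)²/23.0323 = 7.3011
  (6 − 18.9677)²/18.9677 = 8.8657
χ² = 6.0127 + 7.3011 + 7.3011 + 8.8657 = 29.481
df = (2−1)(2−1) = 1. Since 29.481 > 6.635, reject the null hypothesis of independence at α = 0.01.

29.481; reject H₀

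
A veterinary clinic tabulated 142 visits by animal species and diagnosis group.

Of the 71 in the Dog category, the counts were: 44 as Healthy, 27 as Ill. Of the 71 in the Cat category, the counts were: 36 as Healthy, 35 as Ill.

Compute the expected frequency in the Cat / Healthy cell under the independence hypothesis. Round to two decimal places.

40.00

Row total (Cat) = 71; column total (Healthy) = 80; grand total N = 142.
Expected count = (row total × column total) / N = 71 × 80 / 142 = 40.00.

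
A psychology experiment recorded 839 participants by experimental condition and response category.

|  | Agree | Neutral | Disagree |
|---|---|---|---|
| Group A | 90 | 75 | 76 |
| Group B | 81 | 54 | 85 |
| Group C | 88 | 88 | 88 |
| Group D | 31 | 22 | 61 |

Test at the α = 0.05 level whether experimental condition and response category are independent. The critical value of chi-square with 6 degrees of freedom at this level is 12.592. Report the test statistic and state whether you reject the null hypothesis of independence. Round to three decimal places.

Row totals: 241, 220, 264, 114. Column totals: 290, 239, 310. Grand total N = 839.
Expected counts (row total × column total / N):
  Group A, Agree: 241×290/839 = 83.3015
  Group A, Neutral: 241×239/839 = 68.6520
  Group A, Disagree: 241×310/839 = 89.0465
  Group B, Agree: 220×290/839 = 76.0429
  Group B, Neutral: 220×239/839 = 62.6698
  Group B, Disagree: 220×310/839 = 81.2872
  Group C, Agree: 264×290/839 = 91.2515
  Group C, Neutral: 264×239/839 = 75.2038
  Group C, Disagree: 264×310/839 = 97.5447
  Group D, Agree: 114×290/839 = 39.4041
  Group D, Neutral: 114×239/839 = 32.4744
  Group D, Disagree: 114×310/839 = 42.1216
Contributions (O − E)²/E:
  (90 − 83.3015)²/83.3015 = 0.5386
  (75 − 68.6520)²/68.6520 = 0.5870
  (76 − 89.0465)²/89.0465 = 1.9115
  (81 − 76.0429)²/76.0429 = 0.3231
  (54 − 62.6698)²/62.6698 = 1.1994
  (85 − 81.2872)²/81.2872 = 0.1696
  (88 − 91.2515)²/91.2515 = 0.1159
  (88 − 75.2038)²/75.2038 = 2.1773
  (88 − 97.5447)²/97.5447 = 0.9339
  (31 − 39.4041)²/39.4041 = 1.7924
  (22 − 32.4744)²/32.4744 = 3.3784
  (61 − 42.1216)²/42.1216 = 8.4611
χ² = 0.5386 + 0.5870 + 1.9115 + 0.3231 + 1.1994 + 0.1696 + 0.1159 + 2.1773 + 0.9339 + 1.7924 + 3.3784 + 8.4611 = 21.588
df = (4−1)(3−1) = 6. Since 21.588 > 12.592, reject the null hypothesis of independence at α = 0.05.

21.588; reject H₀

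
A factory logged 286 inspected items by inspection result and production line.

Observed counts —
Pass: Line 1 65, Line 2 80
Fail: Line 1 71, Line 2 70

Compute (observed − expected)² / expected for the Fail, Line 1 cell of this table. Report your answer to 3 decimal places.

0.233

Row total (Fail) = 141; column total (Line 1) = 136; N = 286.
Expected count E = 141 × 136 / 286 = 67.0490.
Contribution = (O − E)²/E = (71 − 67.0490)² / 67.0490 = 0.233.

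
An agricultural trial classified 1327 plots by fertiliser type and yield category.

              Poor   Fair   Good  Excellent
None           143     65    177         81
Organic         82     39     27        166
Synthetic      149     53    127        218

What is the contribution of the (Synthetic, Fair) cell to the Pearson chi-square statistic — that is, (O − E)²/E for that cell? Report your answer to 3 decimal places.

2.121

Row total (Synthetic) = 547; column total (Fair) = 157; N = 1327.
Expected count E = 547 × 157 / 1327 = 64.7167.
Contribution = (O − E)²/E = (53 − 64.7167)² / 64.7167 = 2.121.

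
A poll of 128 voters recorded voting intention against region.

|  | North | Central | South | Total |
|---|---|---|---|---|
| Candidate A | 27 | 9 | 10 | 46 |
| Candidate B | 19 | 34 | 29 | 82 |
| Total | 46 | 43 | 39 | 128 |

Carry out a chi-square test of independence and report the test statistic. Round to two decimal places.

16.35

Grand total N = 128.
Expected counts (row total × column total / N):
  Candidate A, North: 46×46/128 = 16.531
  Candidate A, Central: 46×43/128 = 15.453
  Candidate A, South: 46×39/128 = 14.016
  Candidate B, North: 82×46/128 = 29.469
  Candidate B, Central: 82×43/128 = 27.547
  Candidate B, South: 82×39/128 = 24.984
Contributions (O − E)²/E:
  (27 − 16.531)²/16.531 = 6.6300
  (9 − 15.453)²/15.453 = 2.6947
  (10 − 14.016)²/14.016 = 1.1507
  (19 − 29.469)²/29.469 = 3.7192
  (34 − 27.547)²/27.547 = 1.5116
  (29 − 24.984)²/24.984 = 0.6455
χ² = 6.6300 + 2.6947 + 1.1507 + 3.7192 + 1.5116 + 0.6455 = 16.35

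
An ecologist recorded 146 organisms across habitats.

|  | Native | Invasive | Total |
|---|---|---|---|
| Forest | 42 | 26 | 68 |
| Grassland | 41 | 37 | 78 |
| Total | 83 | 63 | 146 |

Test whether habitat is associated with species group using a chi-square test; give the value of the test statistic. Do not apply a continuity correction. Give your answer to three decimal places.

Grand total N = 146.
Expected counts (row total × column total / N):
  Forest, Native: 68×83/146 = 38.6575
  Forest, Invasive: 68×63/146 = 29.3425
  Grassland, Native: 78×83/146 = 44.3425
  Grassland, Invasive: 78×63/146 = 33.6575
Contributions (O − E)²/E:
  (42 − 38.6575)²/38.6575 = 0.2890
  (26 − 29.3425)²/29.3425 = 0.3808
  (41 − 44.3425)²/44.3425 = 0.2520
  (37 − 33.6575)²/33.6575 = 0.3319
χ² = 0.2890 + 0.3808 + 0.2520 + 0.3319 = 1.254

1.254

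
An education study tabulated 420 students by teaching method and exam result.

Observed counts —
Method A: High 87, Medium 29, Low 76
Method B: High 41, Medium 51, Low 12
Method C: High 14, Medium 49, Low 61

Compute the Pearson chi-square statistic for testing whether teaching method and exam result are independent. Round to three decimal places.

Row totals: 192, 104, 124. Column totals: 142, 129, 149. Grand total N = 420.
Expected counts (row total × column total / N):
  Method A, High: 192×142/420 = 64.91429
  Method A, Medium: 192×129/420 = 58.97143
  Method A, Low: 192×149/420 = 68.11429
  Method B, High: 104×142/420 = 35.16190
  Method B, Medium: 104×129/420 = 31.94286
  Method B, Low: 104×149/420 = 36.89524
  Method C, High: 124×142/420 = 41.92381
  Method C, Medium: 124×129/420 = 38.08571
  Method C, Low: 124×149/420 = 43.99048
Contributions (O − E)²/E:
  (87 − 64.91429)²/64.91429 = 7.5142
  (29 − 58.97143)²/58.97143 = 15.2326
  (76 − 68.11429)²/68.11429 = 0.9129
  (41 − 35.16190)²/35.16190 = 0.9693
  (51 − 31.94286)²/31.94286 = 11.3695
  (12 − 36.89524)²/36.89524 = 16.7982
  (14 − 41.92381)²/41.92381 = 18.5990
  (49 − 38.08571)²/38.08571 = 3.1277
  (61 − 43.99048)²/43.99048 = 6.5770
χ² = 7.5142 + 15.2326 + 0.9129 + 0.9693 + 11.3695 + 16.7982 + 18.5990 + 3.1277 + 6.5770 = 81.100

81.100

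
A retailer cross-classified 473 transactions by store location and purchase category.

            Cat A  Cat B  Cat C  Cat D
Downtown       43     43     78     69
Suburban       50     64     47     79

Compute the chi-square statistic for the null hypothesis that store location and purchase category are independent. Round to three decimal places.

Row totals: 233, 240. Column totals: 93, 107, 125, 148. Grand total N = 473.
Expected counts (row total × column total / N):
  Downtown, Cat A: 233×93/473 = 45.81184
  Downtown, Cat B: 233×107/473 = 52.70825
  Downtown, Cat C: 233×125/473 = 61.57505
  Downtown, Cat D: 233×148/473 = 72.90486
  Suburban, Cat A: 240×93/473 = 47.18816
  Suburban, Cat B: 240×107/473 = 54.29175
  Suburban, Cat C: 240×125/473 = 63.42495
  Suburban, Cat D: 240×148/473 = 75.09514
Contributions (O − E)²/E:
  (43 − 45.81184)²/45.81184 = 0.1726
  (43 − 52.70825)²/52.70825 = 1.7881
  (78 − 61.57505)²/61.57505 = 4.3813
  (69 − 72.90486)²/72.90486 = 0.2091
  (50 − 47.18816)²/47.18816 = 0.1676
  (64 − 54.29175)²/54.29175 = 1.7360
  (47 − 63.42495)²/63.42495 = 4.2535
  (79 − 75.09514)²/75.09514 = 0.2030
χ² = 0.1726 + 1.7881 + 4.3813 + 0.2091 + 0.1676 + 1.7360 + 4.2535 + 0.2030 = 12.911

12.911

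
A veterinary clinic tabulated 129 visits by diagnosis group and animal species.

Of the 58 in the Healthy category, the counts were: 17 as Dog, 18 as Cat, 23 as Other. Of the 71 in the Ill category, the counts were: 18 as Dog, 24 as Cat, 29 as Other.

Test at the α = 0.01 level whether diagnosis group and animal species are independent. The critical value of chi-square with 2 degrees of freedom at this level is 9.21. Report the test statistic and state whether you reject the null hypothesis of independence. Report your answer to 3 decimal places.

Row totals: 58, 71. Column totals: 35, 42, 52. Grand total N = 129.
Expected counts (row total × column total / N):
  Healthy, Dog: 58×35/129 = 15.7364
  Healthy, Cat: 58×42/129 = 18.8837
  Healthy, Other: 58×52/129 = 23.3798
  Ill, Dog: 71×35/129 = 19.2636
  Ill, Cat: 71×42/129 = 23.1163
  Ill, Other: 71×52/129 = 28.6202
Contributions (O − E)²/E:
  (17 − 15.7364)²/15.7364 = 0.1015
  (18 − 18.8837)²/18.8837 = 0.0414
  (23 − 23.3798)²/23.3798 = 0.0062
  (18 − 19.2636)²/19.2636 = 0.0829
  (24 − 23.1163)²/23.1163 = 0.0338
  (29 − 28.6202)²/28.6202 = 0.0050
χ² = 0.1015 + 0.0414 + 0.0062 + 0.0829 + 0.0338 + 0.0050 = 0.271
df = (2−1)(3−1) = 2. Since 0.271 < 9.21, fail to reject the null hypothesis of independence at α = 0.01.

0.271; fail to reject H₀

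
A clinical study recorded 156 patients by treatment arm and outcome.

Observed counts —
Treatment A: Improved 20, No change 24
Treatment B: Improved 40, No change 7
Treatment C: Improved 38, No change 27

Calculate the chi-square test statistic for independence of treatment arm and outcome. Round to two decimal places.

16.20

Row totals: 44, 47, 65. Column totals: 98, 58. Grand total N = 156.
Expected counts (row total × column total / N):
  Treatment A, Improved: 44×98/156 = 27.641
  Treatment A, No change: 44×58/156 = 16.359
  Treatment B, Improved: 47×98/156 = 29.526
  Treatment B, No change: 47×58/156 = 17.474
  Treatment C, Improved: 65×98/156 = 40.833
  Treatment C, No change: 65×58/156 = 24.167
Contributions (O − E)²/E:
  (20 − 27.641)²/27.641 = 2.1123
  (24 − 16.359)²/16.359 = 3.5690
  (40 − 29.526)²/29.526 = 3.7155
  (7 − 17.474)²/17.474 = 6.2782
  (38 − 40.833)²/40.833 = 0.1966
  (27 − 24.167)²/24.167 = 0.3321
χ² = 2.1123 + 3.5690 + 3.7155 + 6.2782 + 0.1966 + 0.3321 = 16.20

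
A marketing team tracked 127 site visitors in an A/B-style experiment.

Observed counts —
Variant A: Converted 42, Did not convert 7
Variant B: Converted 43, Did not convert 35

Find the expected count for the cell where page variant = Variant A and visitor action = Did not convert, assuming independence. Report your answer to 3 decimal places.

16.205

Row total (Variant A) = 49; column total (Did not convert) = 42; grand total N = 127.
Expected count = (row total × column total) / N = 49 × 42 / 127 = 16.205.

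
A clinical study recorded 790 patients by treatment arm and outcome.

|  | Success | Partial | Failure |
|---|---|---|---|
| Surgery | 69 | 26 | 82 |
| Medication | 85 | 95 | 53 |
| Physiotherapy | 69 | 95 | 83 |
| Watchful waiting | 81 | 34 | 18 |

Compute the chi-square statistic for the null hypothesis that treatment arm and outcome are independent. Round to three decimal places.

Row totals: 177, 233, 247, 133. Column totals: 304, 250, 236. Grand total N = 790.
Expected counts (row total × column total / N):
  Surgery, Success: 177×304/790 = 68.1114
  Surgery, Partial: 177×250/790 = 56.0127
  Surgery, Failure: 177×236/790 = 52.8759
  Medication, Success: 233×304/790 = 89.6608
  Medication, Partial: 233×250/790 = 73.7342
  Medication, Failure: 233×236/790 = 69.6051
  Physiotherapy, Success: 247×304/790 = 95.0481
  Physiotherapy, Partial: 247×250/790 = 78.1646
  Physiotherapy, Failure: 247×236/790 = 73.7873
  Watchful waiting, Success: 133×304/790 = 51.1797
  Watchful waiting, Partial: 133×250/790 = 42.0886
  Watchful waiting, Failure: 133×236/790 = 39.7316
Contributions (O − E)²/E:
  (69 − 68.1114)²/68.1114 = 0.0116
  (26 − 56.0127)²/56.0127 = 16.0814
  (82 − 52.8759)²/52.8759 = 16.0416
  (85 − 89.6608)²/89.6608 = 0.2423
  (95 − 73.7342)²/73.7342 = 6.1333
  (53 − 69.6051)²/69.6051 = 3.9613
  (69 − 95.0481)²/95.0481 = 7.1385
  (95 − 78.1646)²/78.1646 = 3.6261
  (83 − 73.7873)²/73.7873 = 1.1502
  (81 − 51.1797)²/51.1797 = 17.3751
  (34 − 42.0886)²/42.0886 = 1.5545
  (18 − 39.7316)²/39.7316 = 11.8863
χ² = 0.0116 + 16.0814 + 16.0416 + 0.2423 + 6.1333 + 3.9613 + 7.1385 + 3.6261 + 1.1502 + 17.3751 + 1.5545 + 11.8863 = 85.202

85.202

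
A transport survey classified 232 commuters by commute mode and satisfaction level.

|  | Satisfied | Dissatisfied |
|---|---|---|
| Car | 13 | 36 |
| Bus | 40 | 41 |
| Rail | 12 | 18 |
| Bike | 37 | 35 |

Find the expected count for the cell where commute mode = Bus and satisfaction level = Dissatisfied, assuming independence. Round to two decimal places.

45.39

Row total (Bus) = 81; column total (Dissatisfied) = 130; grand total N = 232.
Expected count = (row total × column total) / N = 81 × 130 / 232 = 45.39.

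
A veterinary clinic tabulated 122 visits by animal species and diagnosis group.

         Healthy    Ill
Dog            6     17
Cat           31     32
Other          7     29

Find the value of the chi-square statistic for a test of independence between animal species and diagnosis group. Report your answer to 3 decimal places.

Row totals: 23, 63, 36. Column totals: 44, 78. Grand total N = 122.
Expected counts (row total × column total / N):
  Dog, Healthy: 23×44/122 = 8.2951
  Dog, Ill: 23×78/122 = 14.7049
  Cat, Healthy: 63×44/122 = 22.7213
  Cat, Ill: 63×78/122 = 40.2787
  Other, Healthy: 36×44/122 = 12.9836
  Other, Ill: 36×78/122 = 23.0164
Contributions (O − E)²/E:
  (6 − 8.2951)²/8.2951 = 0.6350
  (17 − 14.7049)²/14.7049 = 0.3582
  (31 − 22.7213)²/22.7213 = 3.0164
  (32 − 40.2787)²/40.2787 = 1.7016
  (7 − 12.9836)²/12.9836 = 2.7576
  (29 − 23.0164)²/23.0164 = 1.5556
χ² = 0.6350 + 0.3582 + 3.0164 + 1.7016 + 2.7576 + 1.5556 = 10.024

10.024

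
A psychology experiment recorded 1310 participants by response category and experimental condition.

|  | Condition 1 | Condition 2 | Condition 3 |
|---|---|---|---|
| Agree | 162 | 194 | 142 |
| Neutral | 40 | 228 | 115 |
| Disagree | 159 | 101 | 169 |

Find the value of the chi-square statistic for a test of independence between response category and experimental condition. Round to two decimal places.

134.49

Row totals: 498, 383, 429. Column totals: 361, 523, 426. Grand total N = 1310.
Expected counts (row total × column total / N):
  Agree, Condition 1: 498×361/1310 = 137.235
  Agree, Condition 2: 498×523/1310 = 198.820
  Agree, Condition 3: 498×426/1310 = 161.945
  Neutral, Condition 1: 383×361/1310 = 105.544
  Neutral, Condition 2: 383×523/1310 = 152.908
  Neutral, Condition 3: 383×426/1310 = 124.548
  Disagree, Condition 1: 429×361/1310 = 118.221
  Disagree, Condition 2: 429×523/1310 = 171.273
  Disagree, Condition 3: 429×426/1310 = 139.507
Contributions (O − E)²/E:
  (162 − 137.235)²/137.235 = 4.4690
  (194 − 198.820)²/198.820 = 0.1169
  (142 − 161.945)²/161.945 = 2.4564
  (40 − 105.544)²/105.544 = 40.7036
  (228 − 152.908)²/152.908 = 36.8771
  (115 − 124.548)²/124.548 = 0.7320
  (159 − 118.221)²/118.221 = 14.0663
  (101 − 171.273)²/171.273 = 28.8329
  (169 − 139.507)²/139.507 = 6.2351
χ² = 4.4690 + 0.1169 + 2.4564 + 40.7036 + 36.8771 + 0.7320 + 14.0663 + 28.8329 + 6.2351 = 134.49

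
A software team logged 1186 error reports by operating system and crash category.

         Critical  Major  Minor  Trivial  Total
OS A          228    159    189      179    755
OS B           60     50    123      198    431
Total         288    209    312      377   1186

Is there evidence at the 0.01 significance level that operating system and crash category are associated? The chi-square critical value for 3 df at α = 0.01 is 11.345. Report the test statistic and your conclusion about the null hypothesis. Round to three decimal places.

87.806; reject H₀

Grand total N = 1186.
Expected counts (row total × column total / N):
  OS A, Critical: 755×288/1186 = 183.3390
  OS A, Major: 755×209/1186 = 133.0481
  OS A, Minor: 755×312/1186 = 198.6172
  OS A, Trivial: 755×377/1186 = 239.9958
  OS B, Critical: 431×288/1186 = 104.6610
  OS B, Major: 431×209/1186 = 75.9519
  OS B, Minor: 431×312/1186 = 113.3828
  OS B, Trivial: 431×377/1186 = 137.0042
Contributions (O − E)²/E:
  (228 − 183.3390)²/183.3390 = 10.8793
  (159 − 133.0481)²/133.0481 = 5.0621
  (189 − 198.6172)²/198.6172 = 0.4657
  (179 − 239.9958)²/239.9958 = 15.5023
  (60 − 104.6610)²/104.6610 = 19.0578
  (50 − 75.9519)²/75.9519 = 8.8675
  (123 − 113.3828)²/113.3828 = 0.8157
  (198 − 137.0042)²/137.0042 = 27.1560
χ² = 10.8793 + 5.0621 + 0.4657 + 15.5023 + 19.0578 + 8.8675 + 0.8157 + 27.1560 = 87.806
df = (2−1)(4−1) = 3. Since 87.806 > 11.345, reject the null hypothesis of independence at α = 0.01.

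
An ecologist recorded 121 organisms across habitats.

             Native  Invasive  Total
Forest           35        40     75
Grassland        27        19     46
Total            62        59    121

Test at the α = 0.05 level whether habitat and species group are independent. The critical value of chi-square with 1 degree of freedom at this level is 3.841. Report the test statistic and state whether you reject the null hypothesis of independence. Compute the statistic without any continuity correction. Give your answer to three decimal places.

1.651; fail to reject H₀

Grand total N = 121.
Expected counts (row total × column total / N):
  Forest, Native: 75×62/121 = 38.4298
  Forest, Invasive: 75×59/121 = 36.5702
  Grassland, Native: 46×62/121 = 23.5702
  Grassland, Invasive: 46×59/121 = 22.4298
Contributions (O − E)²/E:
  (35 − 38.4298)²/38.4298 = 0.3061
  (40 − 36.5702)²/36.5702 = 0.3217
  (27 − 23.5702)²/23.5702 = 0.4991
  (19 − 22.4298)²/22.4298 = 0.5245
χ² = 0.3061 + 0.3217 + 0.4991 + 0.5245 = 1.651
df = (2−1)(2−1) = 1. Since 1.651 < 3.841, fail to reject the null hypothesis of independence at α = 0.05.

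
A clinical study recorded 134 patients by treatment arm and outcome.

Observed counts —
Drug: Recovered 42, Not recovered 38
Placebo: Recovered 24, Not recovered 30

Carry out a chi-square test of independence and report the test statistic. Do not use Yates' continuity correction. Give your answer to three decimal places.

0.837

Row totals: 80, 54. Column totals: 66, 68. Grand total N = 134.
Expected counts (row total × column total / N):
  Drug, Recovered: 80×66/134 = 39.4030
  Drug, Not recovered: 80×68/134 = 40.5970
  Placebo, Recovered: 54×66/134 = 26.5970
  Placebo, Not recovered: 54×68/134 = 27.4030
Contributions (O − E)²/E:
  (42 − 39.4030)²/39.4030 = 0.1712
  (38 − 40.5970)²/40.5970 = 0.1661
  (24 − 26.5970)²/26.5970 = 0.2536
  (30 − 27.4030)²/27.4030 = 0.2461
χ² = 0.1712 + 0.1661 + 0.2536 + 0.2461 = 0.837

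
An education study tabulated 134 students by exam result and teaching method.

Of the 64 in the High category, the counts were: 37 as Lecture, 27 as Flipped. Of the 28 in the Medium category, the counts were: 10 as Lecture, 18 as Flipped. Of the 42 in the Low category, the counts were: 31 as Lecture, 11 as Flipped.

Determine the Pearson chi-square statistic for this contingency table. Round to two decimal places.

10.03

Row totals: 64, 28, 42. Column totals: 78, 56. Grand total N = 134.
Expected counts (row total × column total / N):
  High, Lecture: 64×78/134 = 37.254
  High, Flipped: 64×56/134 = 26.746
  Medium, Lecture: 28×78/134 = 16.299
  Medium, Flipped: 28×56/134 = 11.701
  Low, Lecture: 42×78/134 = 24.448
  Low, Flipped: 42×56/134 = 17.552
Contributions (O − E)²/E:
  (37 − 37.254)²/37.254 = 0.0017
  (27 − 26.746)²/26.746 = 0.0024
  (10 − 16.299)²/16.299 = 2.4343
  (18 − 11.701)²/11.701 = 3.3909
  (31 − 24.448)²/24.448 = 1.7559
  (11 − 17.552)²/17.552 = 2.4458
χ² = 0.0017 + 0.0024 + 2.4343 + 3.3909 + 1.7559 + 2.4458 = 10.03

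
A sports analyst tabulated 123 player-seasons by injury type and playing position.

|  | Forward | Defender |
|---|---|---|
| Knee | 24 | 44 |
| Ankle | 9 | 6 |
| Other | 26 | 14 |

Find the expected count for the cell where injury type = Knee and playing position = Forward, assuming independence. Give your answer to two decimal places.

32.62

Row total (Knee) = 68; column total (Forward) = 59; grand total N = 123.
Expected count = (row total × column total) / N = 68 × 59 / 123 = 32.62.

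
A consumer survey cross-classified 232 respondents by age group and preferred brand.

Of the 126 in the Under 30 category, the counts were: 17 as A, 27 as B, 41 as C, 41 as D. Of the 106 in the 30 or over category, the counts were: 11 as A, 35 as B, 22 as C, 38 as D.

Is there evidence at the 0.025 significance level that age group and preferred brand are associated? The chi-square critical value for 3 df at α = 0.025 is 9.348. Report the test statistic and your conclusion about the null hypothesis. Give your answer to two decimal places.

6.49; fail to reject H₀

Row totals: 126, 106. Column totals: 28, 62, 63, 79. Grand total N = 232.
Expected counts (row total × column total / N):
  Under 30, A: 126×28/232 = 15.207
  Under 30, B: 126×62/232 = 33.672
  Under 30, C: 126×63/232 = 34.216
  Under 30, D: 126×79/232 = 42.905
  30 or over, A: 106×28/232 = 12.793
  30 or over, B: 106×62/232 = 28.328
  30 or over, C: 106×63/232 = 28.784
  30 or over, D: 106×79/232 = 36.095
Contributions (O − E)²/E:
  (17 − 15.207)²/15.207 = 0.2114
  (27 − 33.672)²/33.672 = 1.3220
  (41 − 34.216)²/34.216 = 1.3451
  (41 − 42.905)²/42.905 = 0.0846
  (11 − 12.793)²/12.793 = 0.2513
  (35 − 28.328)²/28.328 = 1.5714
  (22 − 28.784)²/28.784 = 1.5989
  (38 − 36.095)²/36.095 = 0.1005
χ² = 0.2114 + 1.3220 + 1.3451 + 0.0846 + 0.2513 + 1.5714 + 1.5989 + 0.1005 = 6.49
df = (2−1)(4−1) = 3. Since 6.49 < 9.348, fail to reject the null hypothesis of independence at α = 0.025.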